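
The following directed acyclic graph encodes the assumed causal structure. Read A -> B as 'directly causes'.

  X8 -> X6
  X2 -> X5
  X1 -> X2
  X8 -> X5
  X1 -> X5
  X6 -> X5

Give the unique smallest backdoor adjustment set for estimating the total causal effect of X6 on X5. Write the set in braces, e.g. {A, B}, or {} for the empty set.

Variables eligible for adjustment (non-descendants of X6, excluding X6 and X5): {X1, X2, X8}.
Backdoor paths from X6 to X5:
  P1: X6 <- X8 -> X5
The empty set is not sufficient: P1 (X6 <- X8 -> X5) has no collider blocking it and no conditioned non-collider, so it is open.
Try {X8}:
  P1: blocked at fork node X8 ∈ conditioning set.
{X8} contains no descendant of X6 and blocks every backdoor path.
No other singleton works — e.g. {X1} leaves P1 open — so {X8} is the unique smallest valid adjustment set.

{X8}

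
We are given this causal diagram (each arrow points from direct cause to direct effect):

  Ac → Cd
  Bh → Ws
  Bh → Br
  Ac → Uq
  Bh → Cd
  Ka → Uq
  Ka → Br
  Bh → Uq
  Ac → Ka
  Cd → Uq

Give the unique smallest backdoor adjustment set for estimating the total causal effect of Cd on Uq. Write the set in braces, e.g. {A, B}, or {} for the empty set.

Variables eligible for adjustment (non-descendants of Cd, excluding Cd and Uq): {Ac, Bh, Br, Ka, Ws}.
Backdoor paths from Cd to Uq:
  P1: Cd <- Bh -> Br <- Ka <- Ac -> Uq
  P2: Cd <- Bh -> Br <- Ka -> Uq
  P3: Cd <- Bh -> Uq
  P4: Cd <- Ac -> Ka -> Br <- Bh -> Uq
  P5: Cd <- Ac -> Ka -> Uq
  P6: Cd <- Ac -> Uq
The empty set is not sufficient: P3 (Cd <- Bh -> Uq) has no collider blocking it and no conditioned non-collider, so it is open.
Try {Ac, Bh}:
  P1: blocked at fork node Bh ∈ conditioning set.
  P2: blocked at fork node Bh ∈ conditioning set.
  P3: blocked at fork node Bh ∈ conditioning set.
  P4: blocked at fork node Ac ∈ conditioning set.
  P5: blocked at fork node Ac ∈ conditioning set.
  P6: blocked at fork node Ac ∈ conditioning set.
{Ac, Bh} contains no descendant of Cd and blocks every backdoor path.
Every element of {Ac, Bh} is needed (dropping Ac leaves P5 open; dropping Bh leaves P3 open), so no proper subset is valid.
Among all size-2 subsets of the eligible variables, only {Ac, Bh} blocks every backdoor path, so it is the unique smallest valid adjustment set.

{Ac, Bh}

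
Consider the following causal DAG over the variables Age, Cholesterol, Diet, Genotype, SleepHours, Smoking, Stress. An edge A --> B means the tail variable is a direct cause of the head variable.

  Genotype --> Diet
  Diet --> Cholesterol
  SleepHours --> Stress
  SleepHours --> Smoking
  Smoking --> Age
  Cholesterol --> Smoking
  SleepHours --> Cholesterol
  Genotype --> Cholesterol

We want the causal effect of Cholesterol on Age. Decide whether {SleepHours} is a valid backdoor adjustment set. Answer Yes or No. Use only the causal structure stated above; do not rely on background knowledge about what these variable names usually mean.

Yes

Backdoor paths from Cholesterol to Age (paths whose first edge points into Cholesterol):
  P1: Cholesterol <- SleepHours -> Smoking -> Age
Condition 1 (no descendant of Cholesterol in the set): holds — descendants of Cholesterol are {Age, Smoking}; none are in {SleepHours}.
Condition 2 (every backdoor path blocked by {SleepHours}):
  P1: blocked at fork node SleepHours ∈ conditioning set.
{SleepHours} satisfies the backdoor criterion.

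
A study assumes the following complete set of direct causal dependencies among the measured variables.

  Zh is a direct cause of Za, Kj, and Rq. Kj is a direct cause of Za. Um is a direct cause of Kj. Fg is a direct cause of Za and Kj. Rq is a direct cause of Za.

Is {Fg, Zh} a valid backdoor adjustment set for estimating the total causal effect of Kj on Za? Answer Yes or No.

Backdoor paths from Kj to Za (paths whose first edge points into Kj):
  P1: Kj <- Zh -> Rq -> Za
  P2: Kj <- Zh -> Za
  P3: Kj <- Fg -> Za
Condition 1 (no descendant of Kj in the set): holds — descendants of Kj are {Za}; none are in {Fg, Zh}.
Condition 2 (every backdoor path blocked by {Fg, Zh}):
  P1: blocked at fork node Zh ∈ conditioning set.
  P2: blocked at fork node Zh ∈ conditioning set.
  P3: blocked at fork node Fg ∈ conditioning set.
{Fg, Zh} satisfies the backdoor criterion.

Yes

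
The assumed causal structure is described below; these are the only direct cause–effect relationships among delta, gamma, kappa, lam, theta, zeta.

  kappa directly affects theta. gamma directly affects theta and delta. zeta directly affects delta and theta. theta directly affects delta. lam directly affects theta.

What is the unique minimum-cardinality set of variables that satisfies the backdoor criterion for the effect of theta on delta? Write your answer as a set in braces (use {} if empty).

Variables eligible for adjustment (non-descendants of theta, excluding theta and delta): {gamma, kappa, lam, zeta}.
Backdoor paths from theta to delta:
  P1: theta <- zeta -> delta
  P2: theta <- gamma -> delta
The empty set is not sufficient: P1 (theta <- zeta -> delta) has no collider blocking it and no conditioned non-collider, so it is open.
Try {gamma, zeta}:
  P1: blocked at fork node zeta ∈ conditioning set.
  P2: blocked at fork node gamma ∈ conditioning set.
{gamma, zeta} contains no descendant of theta and blocks every backdoor path.
Every element of {gamma, zeta} is needed (dropping gamma leaves P2 open; dropping zeta leaves P1 open), so no proper subset is valid.
Among all size-2 subsets of the eligible variables, only {gamma, zeta} blocks every backdoor path, so it is the unique smallest valid adjustment set.

{gamma, zeta}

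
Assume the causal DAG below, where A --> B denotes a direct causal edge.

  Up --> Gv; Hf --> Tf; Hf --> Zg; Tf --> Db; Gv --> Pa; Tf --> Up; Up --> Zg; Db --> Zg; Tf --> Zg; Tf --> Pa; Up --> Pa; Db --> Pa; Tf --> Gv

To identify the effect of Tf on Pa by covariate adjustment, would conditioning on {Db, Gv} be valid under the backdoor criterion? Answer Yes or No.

Backdoor paths from Tf to Pa (paths whose first edge points into Tf):
  P1: Tf <- Hf -> Zg <- Up -> Gv -> Pa
  P2: Tf <- Hf -> Zg <- Up -> Pa
  P3: Tf <- Hf -> Zg <- Db -> Pa
Condition 1 (no descendant of Tf in the set): FAILS — Db and Gv are descendants of Tf.
Condition 2 (every backdoor path blocked by {Db, Gv}):
  P1: blocked at collider Zg (neither it nor any descendant is in the conditioning set).
  P2: blocked at collider Zg (neither it nor any descendant is in the conditioning set).
  P3: blocked at collider Zg (neither it nor any descendant is in the conditioning set).
{Db, Gv} does not satisfy the backdoor criterion.

No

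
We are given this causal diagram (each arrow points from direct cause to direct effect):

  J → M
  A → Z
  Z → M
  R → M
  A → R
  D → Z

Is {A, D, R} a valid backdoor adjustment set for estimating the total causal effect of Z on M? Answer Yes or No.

Backdoor paths from Z to M (paths whose first edge points into Z):
  P1: Z <- A -> R -> M
Condition 1 (no descendant of Z in the set): holds — descendants of Z are {M}; none are in {A, D, R}.
Condition 2 (every backdoor path blocked by {A, D, R}):
  P1: blocked at fork node A ∈ conditioning set.
{A, D, R} satisfies the backdoor criterion.

Yes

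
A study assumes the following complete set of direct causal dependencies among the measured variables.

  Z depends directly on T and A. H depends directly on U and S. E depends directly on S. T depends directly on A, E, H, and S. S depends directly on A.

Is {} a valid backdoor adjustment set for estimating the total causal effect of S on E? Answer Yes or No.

Yes

Backdoor paths from S to E (paths whose first edge points into S):
  P1: S <- A -> T <- E
  P2: S <- A -> Z <- T <- E
Condition 1 (no descendant of S in the set): holds — descendants of S are {E, H, T, Z}; none are in {}.
Condition 2 (every backdoor path blocked by {}):
  P1: blocked at collider T (neither it nor any descendant is in the conditioning set).
  P2: blocked at collider Z (neither it nor any descendant is in the conditioning set).
{} satisfies the backdoor criterion.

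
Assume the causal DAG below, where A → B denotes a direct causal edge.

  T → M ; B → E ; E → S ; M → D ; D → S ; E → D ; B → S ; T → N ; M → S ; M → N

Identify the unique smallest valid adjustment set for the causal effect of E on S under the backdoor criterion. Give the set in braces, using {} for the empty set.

{B}

Variables eligible for adjustment (non-descendants of E, excluding E and S): {B, M, N, T}.
Backdoor paths from E to S:
  P1: E <- B -> S
The empty set is not sufficient: P1 (E <- B -> S) has no collider blocking it and no conditioned non-collider, so it is open.
Try {B}:
  P1: blocked at fork node B ∈ conditioning set.
{B} contains no descendant of E and blocks every backdoor path.
No other singleton works — e.g. {T} leaves P1 open — so {B} is the unique smallest valid adjustment set.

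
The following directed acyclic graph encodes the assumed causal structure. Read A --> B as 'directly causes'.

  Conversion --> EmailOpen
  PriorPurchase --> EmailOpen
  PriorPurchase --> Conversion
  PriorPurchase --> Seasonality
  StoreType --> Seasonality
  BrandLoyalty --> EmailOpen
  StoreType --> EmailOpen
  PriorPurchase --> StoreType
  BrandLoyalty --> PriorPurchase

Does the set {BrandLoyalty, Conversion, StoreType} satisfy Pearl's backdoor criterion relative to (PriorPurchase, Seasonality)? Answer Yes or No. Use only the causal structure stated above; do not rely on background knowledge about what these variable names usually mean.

No

Backdoor paths from PriorPurchase to Seasonality (paths whose first edge points into PriorPurchase):
  P1: PriorPurchase <- BrandLoyalty -> EmailOpen <- StoreType -> Seasonality
Condition 1 (no descendant of PriorPurchase in the set): FAILS — Conversion and StoreType are descendants of PriorPurchase.
Condition 2 (every backdoor path blocked by {BrandLoyalty, Conversion, StoreType}):
  P1: blocked at fork node BrandLoyalty ∈ conditioning set.
{BrandLoyalty, Conversion, StoreType} does not satisfy the backdoor criterion.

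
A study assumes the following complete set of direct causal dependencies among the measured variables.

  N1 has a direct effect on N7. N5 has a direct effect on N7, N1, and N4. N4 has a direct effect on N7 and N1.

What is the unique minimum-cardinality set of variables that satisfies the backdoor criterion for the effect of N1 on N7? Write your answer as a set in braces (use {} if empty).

{N4, N5}

Variables eligible for adjustment (non-descendants of N1, excluding N1 and N7): {N4, N5}.
Backdoor paths from N1 to N7:
  P1: N1 <- N5 -> N4 -> N7
  P2: N1 <- N5 -> N7
  P3: N1 <- N4 <- N5 -> N7
  P4: N1 <- N4 -> N7
The empty set is not sufficient: P1 (N1 <- N5 -> N4 -> N7) has no collider blocking it and no conditioned non-collider, so it is open.
Try {N4, N5}:
  P1: blocked at fork node N5 ∈ conditioning set.
  P2: blocked at fork node N5 ∈ conditioning set.
  P3: blocked at chain node N4 ∈ conditioning set.
  P4: blocked at fork node N4 ∈ conditioning set.
{N4, N5} contains no descendant of N1 and blocks every backdoor path.
Every element of {N4, N5} is needed (dropping N4 leaves P4 open; dropping N5 leaves P2 open), so no proper subset is valid.
Among all size-2 subsets of the eligible variables, only {N4, N5} blocks every backdoor path, so it is the unique smallest valid adjustment set.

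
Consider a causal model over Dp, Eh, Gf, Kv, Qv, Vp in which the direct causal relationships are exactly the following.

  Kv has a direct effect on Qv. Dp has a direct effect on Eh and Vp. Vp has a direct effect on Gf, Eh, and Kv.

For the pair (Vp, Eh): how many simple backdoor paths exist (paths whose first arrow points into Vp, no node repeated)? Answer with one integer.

1

A backdoor path from Vp to Eh is any simple undirected path whose first edge points into Vp (i.e. leaves Vp via a parent).
Parents of Vp: {Dp}.
Enumerating:
  P1: Vp <- Dp -> Eh
That exhausts the simple backdoor paths. Count: 1.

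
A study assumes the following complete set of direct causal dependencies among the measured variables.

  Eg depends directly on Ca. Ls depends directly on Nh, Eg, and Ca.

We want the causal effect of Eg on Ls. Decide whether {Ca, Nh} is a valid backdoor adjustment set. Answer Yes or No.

Yes

Backdoor paths from Eg to Ls (paths whose first edge points into Eg):
  P1: Eg <- Ca -> Ls
Condition 1 (no descendant of Eg in the set): holds — descendants of Eg are {Ls}; none are in {Ca, Nh}.
Condition 2 (every backdoor path blocked by {Ca, Nh}):
  P1: blocked at fork node Ca ∈ conditioning set.
{Ca, Nh} satisfies the backdoor criterion.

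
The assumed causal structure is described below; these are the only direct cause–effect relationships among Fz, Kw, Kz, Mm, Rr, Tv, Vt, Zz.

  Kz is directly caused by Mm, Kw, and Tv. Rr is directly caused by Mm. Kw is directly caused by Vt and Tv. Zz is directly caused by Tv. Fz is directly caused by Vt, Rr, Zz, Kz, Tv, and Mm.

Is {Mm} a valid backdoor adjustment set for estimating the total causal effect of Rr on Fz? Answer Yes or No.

Backdoor paths from Rr to Fz (paths whose first edge points into Rr):
  P1: Rr <- Mm -> Kz <- Tv -> Zz -> Fz
  P2: Rr <- Mm -> Kz <- Tv -> Kw <- Vt -> Fz
  P3: Rr <- Mm -> Kz <- Tv -> Fz
  P4: Rr <- Mm -> Kz <- Kw <- Tv -> Zz -> Fz
  P5: Rr <- Mm -> Kz <- Kw <- Tv -> Fz
  P6: Rr <- Mm -> Kz <- Kw <- Vt -> Fz
  P7: Rr <- Mm -> Kz -> Fz
  P8: Rr <- Mm -> Fz
Condition 1 (no descendant of Rr in the set): holds — descendants of Rr are {Fz}; none are in {Mm}.
Condition 2 (every backdoor path blocked by {Mm}):
  P1: blocked at fork node Mm ∈ conditioning set.
  P2: blocked at fork node Mm ∈ conditioning set.
  P3: blocked at fork node Mm ∈ conditioning set.
  P4: blocked at fork node Mm ∈ conditioning set.
  P5: blocked at fork node Mm ∈ conditioning set.
  P6: blocked at fork node Mm ∈ conditioning set.
  P7: blocked at fork node Mm ∈ conditioning set.
  P8: blocked at fork node Mm ∈ conditioning set.
{Mm} satisfies the backdoor criterion.

Yes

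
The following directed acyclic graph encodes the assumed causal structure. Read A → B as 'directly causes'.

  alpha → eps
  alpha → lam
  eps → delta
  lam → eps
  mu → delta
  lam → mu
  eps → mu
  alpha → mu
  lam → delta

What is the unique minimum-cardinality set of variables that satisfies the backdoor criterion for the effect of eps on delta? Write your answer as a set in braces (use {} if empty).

{alpha, lam}

Variables eligible for adjustment (non-descendants of eps, excluding eps and delta): {alpha, lam}.
Backdoor paths from eps to delta:
  P1: eps <- alpha -> lam -> mu -> delta
  P2: eps <- alpha -> lam -> delta
  P3: eps <- alpha -> mu <- lam -> delta
  P4: eps <- alpha -> mu -> delta
  P5: eps <- lam <- alpha -> mu -> delta
  P6: eps <- lam -> mu -> delta
  P7: eps <- lam -> delta
The empty set is not sufficient: P1 (eps <- alpha -> lam -> mu -> delta) has no collider blocking it and no conditioned non-collider, so it is open.
Try {alpha, lam}:
  P1: blocked at fork node alpha ∈ conditioning set.
  P2: blocked at fork node alpha ∈ conditioning set.
  P3: blocked at fork node alpha ∈ conditioning set.
  P4: blocked at fork node alpha ∈ conditioning set.
  P5: blocked at chain node lam ∈ conditioning set.
  P6: blocked at fork node lam ∈ conditioning set.
  P7: blocked at fork node lam ∈ conditioning set.
{alpha, lam} contains no descendant of eps and blocks every backdoor path.
Every element of {alpha, lam} is needed (dropping alpha leaves P4 open; dropping lam leaves P6 open), so no proper subset is valid.
Among all size-2 subsets of the eligible variables, only {alpha, lam} blocks every backdoor path, so it is the unique smallest valid adjustment set.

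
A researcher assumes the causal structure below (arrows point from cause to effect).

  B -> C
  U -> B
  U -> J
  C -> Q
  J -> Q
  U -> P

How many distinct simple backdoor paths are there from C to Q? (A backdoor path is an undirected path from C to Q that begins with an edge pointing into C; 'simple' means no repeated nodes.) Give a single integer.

1

A backdoor path from C to Q is any simple undirected path whose first edge points into C (i.e. leaves C via a parent).
Parents of C: {B}.
Enumerating:
  P1: C <- B <- U -> J -> Q
That exhausts the simple backdoor paths. Count: 1.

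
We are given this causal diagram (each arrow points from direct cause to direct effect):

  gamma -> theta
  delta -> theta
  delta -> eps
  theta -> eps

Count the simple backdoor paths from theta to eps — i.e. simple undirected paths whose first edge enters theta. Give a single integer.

A backdoor path from theta to eps is any simple undirected path whose first edge points into theta (i.e. leaves theta via a parent).
Parents of theta: {delta, gamma}.
Enumerating:
  P1: theta <- delta -> eps
That exhausts the simple backdoor paths. Count: 1.

1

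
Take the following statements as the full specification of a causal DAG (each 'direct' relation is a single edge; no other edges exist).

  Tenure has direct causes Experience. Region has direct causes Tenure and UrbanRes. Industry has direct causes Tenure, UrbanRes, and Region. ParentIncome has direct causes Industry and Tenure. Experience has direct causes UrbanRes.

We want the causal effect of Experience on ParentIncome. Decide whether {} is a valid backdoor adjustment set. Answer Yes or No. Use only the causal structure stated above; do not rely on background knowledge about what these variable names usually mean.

No

Backdoor paths from Experience to ParentIncome (paths whose first edge points into Experience):
  P1: Experience <- UrbanRes -> Region <- Tenure -> Industry -> ParentIncome
  P2: Experience <- UrbanRes -> Region <- Tenure -> ParentIncome
  P3: Experience <- UrbanRes -> Region -> Industry <- Tenure -> ParentIncome
  P4: Experience <- UrbanRes -> Region -> Industry -> ParentIncome
  P5: Experience <- UrbanRes -> Industry <- Tenure -> ParentIncome
  P6: Experience <- UrbanRes -> Industry <- Region <- Tenure -> ParentIncome
  P7: Experience <- UrbanRes -> Industry -> ParentIncome
Condition 1 (no descendant of Experience in the set): holds — descendants of Experience are {Industry, ParentIncome, Region, Tenure}; none are in {}.
Condition 2 (every backdoor path blocked by {}):
  P1: blocked at collider Region (neither it nor any descendant is in the conditioning set).
  P2: blocked at collider Region (neither it nor any descendant is in the conditioning set).
  P3: blocked at collider Industry (neither it nor any descendant is in the conditioning set).
  P4: open — no interior node is in the conditioning set.
  P5: blocked at collider Industry (neither it nor any descendant is in the conditioning set).
  P6: blocked at collider Industry (neither it nor any descendant is in the conditioning set).
  P7: open — no interior node is in the conditioning set.
{} does not satisfy the backdoor criterion.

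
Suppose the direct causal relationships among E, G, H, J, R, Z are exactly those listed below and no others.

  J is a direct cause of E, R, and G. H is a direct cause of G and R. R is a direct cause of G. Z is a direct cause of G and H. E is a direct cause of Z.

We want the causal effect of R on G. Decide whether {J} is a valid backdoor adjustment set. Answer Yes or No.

No

Backdoor paths from R to G (paths whose first edge points into R):
  P1: R <- J -> E -> Z -> H -> G
  P2: R <- J -> E -> Z -> G
  P3: R <- J -> G
  P4: R <- H <- Z <- E <- J -> G
  P5: R <- H <- Z -> G
  P6: R <- H -> G
Condition 1 (no descendant of R in the set): holds — descendants of R are {G}; none are in {J}.
Condition 2 (every backdoor path blocked by {J}):
  P1: blocked at fork node J ∈ conditioning set.
  P2: blocked at fork node J ∈ conditioning set.
  P3: blocked at fork node J ∈ conditioning set.
  P4: blocked at fork node J ∈ conditioning set.
  P5: open — no interior node is in the conditioning set.
  P6: open — no interior node is in the conditioning set.
{J} does not satisfy the backdoor criterion.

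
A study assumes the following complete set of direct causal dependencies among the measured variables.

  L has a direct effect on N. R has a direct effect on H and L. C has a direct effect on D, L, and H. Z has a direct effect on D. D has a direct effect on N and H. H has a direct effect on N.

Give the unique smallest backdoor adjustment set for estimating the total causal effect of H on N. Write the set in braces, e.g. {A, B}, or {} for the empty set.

Variables eligible for adjustment (non-descendants of H, excluding H and N): {C, D, L, R, Z}.
Backdoor paths from H to N:
  P1: H <- C -> D -> N
  P2: H <- C -> L -> N
  P3: H <- R -> L <- C -> D -> N
  P4: H <- R -> L -> N
  P5: H <- D <- C -> L -> N
  P6: H <- D -> N
The empty set is not sufficient: P1 (H <- C -> D -> N) has no collider blocking it and no conditioned non-collider, so it is open.
Try {D, L}:
  P1: blocked at chain node D ∈ conditioning set.
  P2: blocked at chain node L ∈ conditioning set.
  P3: blocked at chain node D ∈ conditioning set.
  P4: blocked at chain node L ∈ conditioning set.
  P5: blocked at chain node D ∈ conditioning set.
  P6: blocked at fork node D ∈ conditioning set.
{D, L} contains no descendant of H and blocks every backdoor path.
Every element of {D, L} is needed (dropping D leaves P1 open; dropping L leaves P2 open), so no proper subset is valid.
Among all size-2 subsets of the eligible variables, only {D, L} blocks every backdoor path, so it is the unique smallest valid adjustment set.

{D, L}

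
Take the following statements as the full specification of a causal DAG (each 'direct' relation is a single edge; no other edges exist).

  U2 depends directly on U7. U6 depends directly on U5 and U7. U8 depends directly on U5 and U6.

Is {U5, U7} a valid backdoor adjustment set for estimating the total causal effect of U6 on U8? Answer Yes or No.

Yes

Backdoor paths from U6 to U8 (paths whose first edge points into U6):
  P1: U6 <- U5 -> U8
Condition 1 (no descendant of U6 in the set): holds — descendants of U6 are {U8}; none are in {U5, U7}.
Condition 2 (every backdoor path blocked by {U5, U7}):
  P1: blocked at fork node U5 ∈ conditioning set.
{U5, U7} satisfies the backdoor criterion.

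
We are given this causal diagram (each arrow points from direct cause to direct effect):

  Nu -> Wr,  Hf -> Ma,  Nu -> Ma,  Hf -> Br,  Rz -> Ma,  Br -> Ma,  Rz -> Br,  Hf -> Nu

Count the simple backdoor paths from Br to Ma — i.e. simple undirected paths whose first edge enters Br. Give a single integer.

A backdoor path from Br to Ma is any simple undirected path whose first edge points into Br (i.e. leaves Br via a parent).
Parents of Br: {Hf, Rz}.
Enumerating:
  P1: Br <- Rz -> Ma
  P2: Br <- Hf -> Nu -> Ma
  P3: Br <- Hf -> Ma
That exhausts the simple backdoor paths. Count: 3.

3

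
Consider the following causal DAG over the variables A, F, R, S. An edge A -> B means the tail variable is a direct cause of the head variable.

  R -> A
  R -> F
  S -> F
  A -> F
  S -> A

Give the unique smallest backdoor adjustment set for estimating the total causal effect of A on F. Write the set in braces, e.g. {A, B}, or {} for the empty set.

Variables eligible for adjustment (non-descendants of A, excluding A and F): {R, S}.
Backdoor paths from A to F:
  P1: A <- R -> F
  P2: A <- S -> F
The empty set is not sufficient: P1 (A <- R -> F) has no collider blocking it and no conditioned non-collider, so it is open.
Try {R, S}:
  P1: blocked at fork node R ∈ conditioning set.
  P2: blocked at fork node S ∈ conditioning set.
{R, S} contains no descendant of A and blocks every backdoor path.
Every element of {R, S} is needed (dropping R leaves P1 open; dropping S leaves P2 open), so no proper subset is valid.
Among all size-2 subsets of the eligible variables, only {R, S} blocks every backdoor path, so it is the unique smallest valid adjustment set.

{R, S}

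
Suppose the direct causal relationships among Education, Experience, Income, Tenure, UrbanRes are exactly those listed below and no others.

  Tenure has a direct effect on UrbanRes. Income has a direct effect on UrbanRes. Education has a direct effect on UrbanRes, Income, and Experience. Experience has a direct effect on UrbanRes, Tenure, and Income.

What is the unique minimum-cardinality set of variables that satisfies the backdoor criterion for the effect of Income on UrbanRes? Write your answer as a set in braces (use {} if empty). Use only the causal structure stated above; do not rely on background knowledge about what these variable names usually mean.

{Education, Experience}

Variables eligible for adjustment (non-descendants of Income, excluding Income and UrbanRes): {Education, Experience, Tenure}.
Backdoor paths from Income to UrbanRes:
  P1: Income <- Education -> Experience -> Tenure -> UrbanRes
  P2: Income <- Education -> Experience -> UrbanRes
  P3: Income <- Education -> UrbanRes
  P4: Income <- Experience <- Education -> UrbanRes
  P5: Income <- Experience -> Tenure -> UrbanRes
  P6: Income <- Experience -> UrbanRes
The empty set is not sufficient: P1 (Income <- Education -> Experience -> Tenure -> UrbanRes) has no collider blocking it and no conditioned non-collider, so it is open.
Try {Education, Experience}:
  P1: blocked at fork node Education ∈ conditioning set.
  P2: blocked at fork node Education ∈ conditioning set.
  P3: blocked at fork node Education ∈ conditioning set.
  P4: blocked at chain node Experience ∈ conditioning set.
  P5: blocked at fork node Experience ∈ conditioning set.
  P6: blocked at fork node Experience ∈ conditioning set.
{Education, Experience} contains no descendant of Income and blocks every backdoor path.
Every element of {Education, Experience} is needed (dropping Education leaves P3 open; dropping Experience leaves P5 open), so no proper subset is valid.
Among all size-2 subsets of the eligible variables, only {Education, Experience} blocks every backdoor path, so it is the unique smallest valid adjustment set.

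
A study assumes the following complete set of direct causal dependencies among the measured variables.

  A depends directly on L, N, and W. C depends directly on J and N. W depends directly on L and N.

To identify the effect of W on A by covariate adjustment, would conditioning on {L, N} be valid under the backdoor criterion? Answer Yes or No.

Backdoor paths from W to A (paths whose first edge points into W):
  P1: W <- N -> A
  P2: W <- L -> A
Condition 1 (no descendant of W in the set): holds — descendants of W are {A}; none are in {L, N}.
Condition 2 (every backdoor path blocked by {L, N}):
  P1: blocked at fork node N ∈ conditioning set.
  P2: blocked at fork node L ∈ conditioning set.
{L, N} satisfies the backdoor criterion.

Yes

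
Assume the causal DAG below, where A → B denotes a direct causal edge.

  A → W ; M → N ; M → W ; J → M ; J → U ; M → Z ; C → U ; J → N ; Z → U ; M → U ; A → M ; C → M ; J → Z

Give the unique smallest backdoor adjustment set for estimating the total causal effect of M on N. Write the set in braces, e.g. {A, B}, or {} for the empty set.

Variables eligible for adjustment (non-descendants of M, excluding M and N): {A, C, J}.
Backdoor paths from M to N:
  P1: M <- C -> U <- J -> N
  P2: M <- C -> U <- Z <- J -> N
  P3: M <- J -> N
The empty set is not sufficient: P3 (M <- J -> N) has no collider blocking it and no conditioned non-collider, so it is open.
Try {J}:
  P1: blocked at collider U (neither it nor any descendant is in the conditioning set).
  P2: blocked at collider U (neither it nor any descendant is in the conditioning set).
  P3: blocked at fork node J ∈ conditioning set.
{J} contains no descendant of M and blocks every backdoor path.
No other singleton works — e.g. {C} leaves P3 open — so {J} is the unique smallest valid adjustment set.

{J}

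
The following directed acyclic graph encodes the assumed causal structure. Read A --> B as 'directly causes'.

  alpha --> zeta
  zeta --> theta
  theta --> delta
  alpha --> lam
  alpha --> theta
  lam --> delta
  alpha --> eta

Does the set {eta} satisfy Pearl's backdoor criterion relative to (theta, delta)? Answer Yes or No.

No

Backdoor paths from theta to delta (paths whose first edge points into theta):
  P1: theta <- alpha -> lam -> delta
  P2: theta <- zeta <- alpha -> lam -> delta
Condition 1 (no descendant of theta in the set): holds — descendants of theta are {delta}; none are in {eta}.
Condition 2 (every backdoor path blocked by {eta}):
  P1: open — no interior node is in the conditioning set.
  P2: open — no interior node is in the conditioning set.
{eta} does not satisfy the backdoor criterion.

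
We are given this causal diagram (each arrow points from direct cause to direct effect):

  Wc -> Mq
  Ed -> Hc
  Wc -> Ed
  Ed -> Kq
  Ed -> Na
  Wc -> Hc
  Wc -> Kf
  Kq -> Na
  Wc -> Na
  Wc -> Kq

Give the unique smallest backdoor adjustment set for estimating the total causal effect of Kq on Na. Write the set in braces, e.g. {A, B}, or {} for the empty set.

Variables eligible for adjustment (non-descendants of Kq, excluding Kq and Na): {Ed, Hc, Kf, Mq, Wc}.
Backdoor paths from Kq to Na:
  P1: Kq <- Wc -> Ed -> Na
  P2: Kq <- Wc -> Hc <- Ed -> Na
  P3: Kq <- Wc -> Na
  P4: Kq <- Ed <- Wc -> Na
  P5: Kq <- Ed -> Hc <- Wc -> Na
  P6: Kq <- Ed -> Na
The empty set is not sufficient: P1 (Kq <- Wc -> Ed -> Na) has no collider blocking it and no conditioned non-collider, so it is open.
Try {Ed, Wc}:
  P1: blocked at fork node Wc ∈ conditioning set.
  P2: blocked at fork node Wc ∈ conditioning set.
  P3: blocked at fork node Wc ∈ conditioning set.
  P4: blocked at chain node Ed ∈ conditioning set.
  P5: blocked at fork node Ed ∈ conditioning set.
  P6: blocked at fork node Ed ∈ conditioning set.
{Ed, Wc} contains no descendant of Kq and blocks every backdoor path.
Every element of {Ed, Wc} is needed (dropping Ed leaves P6 open; dropping Wc leaves P3 open), so no proper subset is valid.
Among all size-2 subsets of the eligible variables, only {Ed, Wc} blocks every backdoor path, so it is the unique smallest valid adjustment set.

{Ed, Wc}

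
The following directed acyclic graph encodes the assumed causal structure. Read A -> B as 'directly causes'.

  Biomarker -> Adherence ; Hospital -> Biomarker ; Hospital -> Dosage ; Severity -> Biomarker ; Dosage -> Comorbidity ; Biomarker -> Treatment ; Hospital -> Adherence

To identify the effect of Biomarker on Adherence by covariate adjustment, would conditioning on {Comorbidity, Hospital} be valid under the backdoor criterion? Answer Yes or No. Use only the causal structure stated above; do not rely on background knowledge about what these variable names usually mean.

Backdoor paths from Biomarker to Adherence (paths whose first edge points into Biomarker):
  P1: Biomarker <- Hospital -> Adherence
Condition 1 (no descendant of Biomarker in the set): holds — descendants of Biomarker are {Adherence, Treatment}; none are in {Comorbidity, Hospital}.
Condition 2 (every backdoor path blocked by {Comorbidity, Hospital}):
  P1: blocked at fork node Hospital ∈ conditioning set.
{Comorbidity, Hospital} satisfies the backdoor criterion.

Yes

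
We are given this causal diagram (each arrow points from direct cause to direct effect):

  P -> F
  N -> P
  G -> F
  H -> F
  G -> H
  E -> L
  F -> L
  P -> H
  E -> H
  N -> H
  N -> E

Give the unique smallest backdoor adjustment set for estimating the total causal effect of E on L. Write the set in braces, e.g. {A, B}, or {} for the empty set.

{N}

Variables eligible for adjustment (non-descendants of E, excluding E and L): {G, N, P}.
Backdoor paths from E to L:
  P1: E <- N -> P -> H <- G -> F -> L
  P2: E <- N -> P -> H -> F -> L
  P3: E <- N -> P -> F -> L
  P4: E <- N -> H <- G -> F -> L
  P5: E <- N -> H <- P -> F -> L
  P6: E <- N -> H -> F -> L
The empty set is not sufficient: P2 (E <- N -> P -> H -> F -> L) has no collider blocking it and no conditioned non-collider, so it is open.
Try {N}:
  P1: blocked at fork node N ∈ conditioning set.
  P2: blocked at fork node N ∈ conditioning set.
  P3: blocked at fork node N ∈ conditioning set.
  P4: blocked at fork node N ∈ conditioning set.
  P5: blocked at fork node N ∈ conditioning set.
  P6: blocked at fork node N ∈ conditioning set.
{N} contains no descendant of E and blocks every backdoor path.
No other singleton works — e.g. {G} leaves P2 open — so {N} is the unique smallest valid adjustment set.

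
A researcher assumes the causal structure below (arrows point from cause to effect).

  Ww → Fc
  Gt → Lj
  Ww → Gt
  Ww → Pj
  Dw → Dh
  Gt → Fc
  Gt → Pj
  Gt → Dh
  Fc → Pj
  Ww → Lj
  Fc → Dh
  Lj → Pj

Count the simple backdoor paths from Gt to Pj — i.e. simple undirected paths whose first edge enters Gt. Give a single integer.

A backdoor path from Gt to Pj is any simple undirected path whose first edge points into Gt (i.e. leaves Gt via a parent).
Parents of Gt: {Ww}.
Enumerating:
  P1: Gt <- Ww -> Lj -> Pj
  P2: Gt <- Ww -> Fc -> Pj
  P3: Gt <- Ww -> Pj
That exhausts the simple backdoor paths. Count: 3.

3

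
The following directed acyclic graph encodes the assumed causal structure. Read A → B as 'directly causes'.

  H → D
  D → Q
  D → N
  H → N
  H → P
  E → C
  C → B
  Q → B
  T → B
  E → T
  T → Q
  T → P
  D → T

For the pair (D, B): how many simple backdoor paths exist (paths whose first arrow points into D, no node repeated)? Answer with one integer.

A backdoor path from D to B is any simple undirected path whose first edge points into D (i.e. leaves D via a parent).
Parents of D: {H}.
Enumerating:
  P1: D <- H -> P <- T <- E -> C -> B
  P2: D <- H -> P <- T -> Q -> B
  P3: D <- H -> P <- T -> B
That exhausts the simple backdoor paths. Count: 3.

3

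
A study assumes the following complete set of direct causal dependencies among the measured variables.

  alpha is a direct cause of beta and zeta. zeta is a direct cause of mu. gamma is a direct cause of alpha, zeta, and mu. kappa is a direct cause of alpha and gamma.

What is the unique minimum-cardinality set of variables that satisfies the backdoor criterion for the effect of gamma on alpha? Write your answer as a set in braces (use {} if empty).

{kappa}

Variables eligible for adjustment (non-descendants of gamma, excluding gamma and alpha): {kappa}.
Backdoor paths from gamma to alpha:
  P1: gamma <- kappa -> alpha
The empty set is not sufficient: P1 (gamma <- kappa -> alpha) has no collider blocking it and no conditioned non-collider, so it is open.
Try {kappa}:
  P1: blocked at fork node kappa ∈ conditioning set.
{kappa} contains no descendant of gamma and blocks every backdoor path.
{kappa} is the unique smallest valid adjustment set.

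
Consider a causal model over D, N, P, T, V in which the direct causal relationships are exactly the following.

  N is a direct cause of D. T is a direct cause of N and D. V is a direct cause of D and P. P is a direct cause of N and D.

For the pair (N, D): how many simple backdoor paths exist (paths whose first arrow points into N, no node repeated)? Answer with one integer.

3

A backdoor path from N to D is any simple undirected path whose first edge points into N (i.e. leaves N via a parent).
Parents of N: {P, T}.
Enumerating:
  P1: N <- T -> D
  P2: N <- P <- V -> D
  P3: N <- P -> D
That exhausts the simple backdoor paths. Count: 3.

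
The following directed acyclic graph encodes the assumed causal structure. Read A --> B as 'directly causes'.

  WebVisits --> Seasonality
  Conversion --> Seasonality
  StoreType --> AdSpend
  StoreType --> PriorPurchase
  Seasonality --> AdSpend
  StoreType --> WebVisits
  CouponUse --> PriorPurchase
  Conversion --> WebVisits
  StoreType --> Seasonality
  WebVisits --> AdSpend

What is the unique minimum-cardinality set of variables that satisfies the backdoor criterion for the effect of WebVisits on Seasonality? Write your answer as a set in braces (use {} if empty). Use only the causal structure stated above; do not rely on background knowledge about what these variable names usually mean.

{Conversion, StoreType}

Variables eligible for adjustment (non-descendants of WebVisits, excluding WebVisits and Seasonality): {Conversion, CouponUse, PriorPurchase, StoreType}.
Backdoor paths from WebVisits to Seasonality:
  P1: WebVisits <- Conversion -> Seasonality
  P2: WebVisits <- StoreType -> Seasonality
  P3: WebVisits <- StoreType -> AdSpend <- Seasonality
The empty set is not sufficient: P1 (WebVisits <- Conversion -> Seasonality) has no collider blocking it and no conditioned non-collider, so it is open.
Try {Conversion, StoreType}:
  P1: blocked at fork node Conversion ∈ conditioning set.
  P2: blocked at fork node StoreType ∈ conditioning set.
  P3: blocked at fork node StoreType ∈ conditioning set.
{Conversion, StoreType} contains no descendant of WebVisits and blocks every backdoor path.
Every element of {Conversion, StoreType} is needed (dropping Conversion leaves P1 open; dropping StoreType leaves P2 open), so no proper subset is valid.
Among all size-2 subsets of the eligible variables, only {Conversion, StoreType} blocks every backdoor path, so it is the unique smallest valid adjustment set.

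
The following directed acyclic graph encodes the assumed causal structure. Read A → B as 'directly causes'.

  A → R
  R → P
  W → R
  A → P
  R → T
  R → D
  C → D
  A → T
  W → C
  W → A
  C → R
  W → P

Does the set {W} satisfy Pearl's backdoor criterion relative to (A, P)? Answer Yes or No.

Yes

Backdoor paths from A to P (paths whose first edge points into A):
  P1: A <- W -> C -> R -> P
  P2: A <- W -> C -> D <- R -> P
  P3: A <- W -> R -> P
  P4: A <- W -> P
Condition 1 (no descendant of A in the set): holds — descendants of A are {D, P, R, T}; none are in {W}.
Condition 2 (every backdoor path blocked by {W}):
  P1: blocked at fork node W ∈ conditioning set.
  P2: blocked at fork node W ∈ conditioning set.
  P3: blocked at fork node W ∈ conditioning set.
  P4: blocked at fork node W ∈ conditioning set.
{W} satisfies the backdoor criterion.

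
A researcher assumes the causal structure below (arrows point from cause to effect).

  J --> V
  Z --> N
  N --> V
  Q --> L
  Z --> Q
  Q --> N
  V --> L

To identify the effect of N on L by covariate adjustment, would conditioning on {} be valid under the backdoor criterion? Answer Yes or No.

Backdoor paths from N to L (paths whose first edge points into N):
  P1: N <- Z -> Q -> L
  P2: N <- Q -> L
Condition 1 (no descendant of N in the set): holds — descendants of N are {L, V}; none are in {}.
Condition 2 (every backdoor path blocked by {}):
  P1: open — no interior node is in the conditioning set.
  P2: open — no interior node is in the conditioning set.
{} does not satisfy the backdoor criterion.

No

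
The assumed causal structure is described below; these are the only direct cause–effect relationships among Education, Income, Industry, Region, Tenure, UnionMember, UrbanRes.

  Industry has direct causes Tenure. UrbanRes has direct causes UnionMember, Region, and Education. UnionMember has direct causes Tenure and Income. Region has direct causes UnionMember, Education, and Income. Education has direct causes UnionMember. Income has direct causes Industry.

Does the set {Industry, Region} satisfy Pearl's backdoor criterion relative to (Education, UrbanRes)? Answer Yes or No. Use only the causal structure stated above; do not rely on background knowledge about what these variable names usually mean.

No

Backdoor paths from Education to UrbanRes (paths whose first edge points into Education):
  P1: Education <- UnionMember <- Tenure -> Industry -> Income -> Region -> UrbanRes
  P2: Education <- UnionMember <- Income -> Region -> UrbanRes
  P3: Education <- UnionMember -> Region -> UrbanRes
  P4: Education <- UnionMember -> UrbanRes
Condition 1 (no descendant of Education in the set): FAILS — Region is a descendant of Education.
Condition 2 (every backdoor path blocked by {Industry, Region}):
  P1: blocked at chain node Industry ∈ conditioning set.
  P2: blocked at chain node Region ∈ conditioning set.
  P3: blocked at chain node Region ∈ conditioning set.
  P4: open — no interior node is in the conditioning set.
{Industry, Region} does not satisfy the backdoor criterion.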